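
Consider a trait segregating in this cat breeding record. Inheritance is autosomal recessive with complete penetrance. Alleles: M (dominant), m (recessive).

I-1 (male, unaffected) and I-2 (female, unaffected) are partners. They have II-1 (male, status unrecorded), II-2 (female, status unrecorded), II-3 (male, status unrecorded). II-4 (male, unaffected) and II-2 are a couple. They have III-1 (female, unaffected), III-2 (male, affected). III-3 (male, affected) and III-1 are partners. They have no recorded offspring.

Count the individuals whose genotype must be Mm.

Obligate heterozygotes: II-4 is unaffected so carries M and passed m to III-2 (mm), so II-4 is Mm.
Every other individual is either homozygous by phenotype or has at least one consistent homozygous assignment, so the count is 1.

1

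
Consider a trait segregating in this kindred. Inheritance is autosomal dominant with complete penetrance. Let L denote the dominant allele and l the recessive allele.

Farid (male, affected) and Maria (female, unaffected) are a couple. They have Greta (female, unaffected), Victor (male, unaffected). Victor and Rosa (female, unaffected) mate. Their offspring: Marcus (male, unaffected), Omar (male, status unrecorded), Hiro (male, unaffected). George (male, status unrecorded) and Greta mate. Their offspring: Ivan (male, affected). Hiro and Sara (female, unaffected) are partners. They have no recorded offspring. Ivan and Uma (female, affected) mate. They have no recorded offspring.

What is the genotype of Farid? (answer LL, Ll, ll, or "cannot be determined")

Ll

From phenotype alone, Farid is LL or Ll.
Farid is affected so carries L and passed l to Greta (ll), so Farid is Ll.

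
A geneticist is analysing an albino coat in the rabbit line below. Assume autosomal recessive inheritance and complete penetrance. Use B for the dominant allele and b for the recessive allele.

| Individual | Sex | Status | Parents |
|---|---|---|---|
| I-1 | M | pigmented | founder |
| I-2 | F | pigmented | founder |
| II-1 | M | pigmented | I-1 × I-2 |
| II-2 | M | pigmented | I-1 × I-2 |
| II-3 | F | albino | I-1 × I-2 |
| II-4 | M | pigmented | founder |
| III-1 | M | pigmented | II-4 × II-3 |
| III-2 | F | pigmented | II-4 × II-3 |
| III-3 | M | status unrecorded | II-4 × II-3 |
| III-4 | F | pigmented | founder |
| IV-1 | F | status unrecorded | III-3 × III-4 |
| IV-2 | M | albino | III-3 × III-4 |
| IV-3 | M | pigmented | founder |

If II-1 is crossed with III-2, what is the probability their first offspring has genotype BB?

1/3

I-1 is pigmented so carries B and passed b to II-3 (bb), so I-1 is Bb.
I-2 is pigmented so carries B and passed b to II-3 (bb), so I-2 is Bb.
II-1 is a pigmented offspring of I-1 (Bb) × I-2 (Bb), whose cross gives 1/4 BB : 1/2 Bb : 1/4 bb; conditioning on being pigmented, II-1 is BB with probability 1/3, Bb with probability 2/3.
III-2 is pigmented so carries B and received b from II-3 (bb), so III-2 is Bb.
Summing over parental genotype combinations, P(offspring has genotype BB) = 1/3·1/2 + 2/3·1/4 = 1/3.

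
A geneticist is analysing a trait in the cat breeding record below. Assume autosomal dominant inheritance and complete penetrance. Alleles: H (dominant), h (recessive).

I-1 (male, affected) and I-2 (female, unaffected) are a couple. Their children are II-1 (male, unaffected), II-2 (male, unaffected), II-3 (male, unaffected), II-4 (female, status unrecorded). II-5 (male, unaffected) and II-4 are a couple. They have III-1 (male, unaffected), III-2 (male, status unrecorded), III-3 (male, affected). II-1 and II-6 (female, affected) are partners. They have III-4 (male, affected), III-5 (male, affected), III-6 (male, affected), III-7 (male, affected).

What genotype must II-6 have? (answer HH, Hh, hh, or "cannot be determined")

cannot be determined

II-6's phenotype allows HH or Hh, and no parent or child forces a single allele at both positions; consistent genotype assignments exist with II-6 as HH or Hh.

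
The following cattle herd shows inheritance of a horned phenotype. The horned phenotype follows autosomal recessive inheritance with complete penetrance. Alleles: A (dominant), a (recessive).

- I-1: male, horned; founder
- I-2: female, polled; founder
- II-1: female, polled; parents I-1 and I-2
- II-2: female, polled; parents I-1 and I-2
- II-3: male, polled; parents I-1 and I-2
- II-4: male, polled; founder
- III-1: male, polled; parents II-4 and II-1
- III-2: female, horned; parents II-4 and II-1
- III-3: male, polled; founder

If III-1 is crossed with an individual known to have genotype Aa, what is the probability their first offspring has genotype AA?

II-4 is polled so carries A and passed a to III-2 (aa), so II-4 is Aa.
II-1 is polled so carries A and received a from I-1 (aa), so II-1 is Aa.
III-1 is a polled offspring of II-4 (Aa) × II-1 (Aa), whose cross gives 1/4 AA : 1/2 Aa : 1/4 aa; conditioning on being polled, III-1 is AA with probability 1/3, Aa with probability 2/3.
Summing over parental genotype combinations, P(offspring has genotype AA) = 1/3·1/2 + 2/3·1/4 = 1/3.

1/3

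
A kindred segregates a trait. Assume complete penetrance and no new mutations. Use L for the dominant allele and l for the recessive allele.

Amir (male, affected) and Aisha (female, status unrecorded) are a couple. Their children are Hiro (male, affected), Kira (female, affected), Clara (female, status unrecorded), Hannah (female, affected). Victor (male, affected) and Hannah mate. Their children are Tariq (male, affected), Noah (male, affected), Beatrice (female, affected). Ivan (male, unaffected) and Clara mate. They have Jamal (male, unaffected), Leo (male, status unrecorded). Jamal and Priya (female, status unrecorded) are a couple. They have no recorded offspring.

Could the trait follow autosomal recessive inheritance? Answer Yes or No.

A consistent assignment under autosomal recessive exists: Amir ll, Aisha Ll, Hiro ll, Kira ll, Clara Ll, Hannah ll, Victor ll, Ivan LL, Tariq ll, Noah ll, Beatrice ll, Jamal LL, Leo LL, Priya LL.
In this assignment every recorded phenotype matches its genotype and every non-founder's genotype is obtainable from its parents' genotypes, so the pedigree is consistent.

Yes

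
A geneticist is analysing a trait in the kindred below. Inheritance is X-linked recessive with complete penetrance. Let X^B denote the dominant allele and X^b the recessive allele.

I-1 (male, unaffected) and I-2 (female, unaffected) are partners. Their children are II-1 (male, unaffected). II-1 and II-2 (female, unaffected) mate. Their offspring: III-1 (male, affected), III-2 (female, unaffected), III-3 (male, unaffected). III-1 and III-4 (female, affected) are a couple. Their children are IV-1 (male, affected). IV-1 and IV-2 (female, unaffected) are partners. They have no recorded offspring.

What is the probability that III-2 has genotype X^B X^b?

1/2

II-1 is unaffected, so II-1 is X^B Y.
II-2 is unaffected so carries B and passed b to III-1 (X^b Y), so II-2 is X^B X^b.
Their cross gives offspring ratios 1/2 X^B X^B : 1/2 X^B X^b. Conditioning on III-2 being unaffected, P(X^B X^b) = 1/2 / 1 = 1/2.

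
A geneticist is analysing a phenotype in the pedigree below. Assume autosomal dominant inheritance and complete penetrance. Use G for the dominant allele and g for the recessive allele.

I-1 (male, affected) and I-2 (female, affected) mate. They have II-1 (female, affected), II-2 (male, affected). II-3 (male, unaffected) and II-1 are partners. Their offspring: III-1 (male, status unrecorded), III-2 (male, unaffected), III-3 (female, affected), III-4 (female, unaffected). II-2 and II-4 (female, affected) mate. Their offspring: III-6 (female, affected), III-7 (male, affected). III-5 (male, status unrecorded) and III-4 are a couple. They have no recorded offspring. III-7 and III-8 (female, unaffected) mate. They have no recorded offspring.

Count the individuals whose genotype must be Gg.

Obligate heterozygotes: II-1 is affected so carries G and passed g to III-2 (gg), so II-1 is Gg; III-3 is affected so carries G and received g from II-3 (gg), so III-3 is Gg.
Every other individual is either homozygous by phenotype or has at least one consistent homozygous assignment, so the count is 2.

2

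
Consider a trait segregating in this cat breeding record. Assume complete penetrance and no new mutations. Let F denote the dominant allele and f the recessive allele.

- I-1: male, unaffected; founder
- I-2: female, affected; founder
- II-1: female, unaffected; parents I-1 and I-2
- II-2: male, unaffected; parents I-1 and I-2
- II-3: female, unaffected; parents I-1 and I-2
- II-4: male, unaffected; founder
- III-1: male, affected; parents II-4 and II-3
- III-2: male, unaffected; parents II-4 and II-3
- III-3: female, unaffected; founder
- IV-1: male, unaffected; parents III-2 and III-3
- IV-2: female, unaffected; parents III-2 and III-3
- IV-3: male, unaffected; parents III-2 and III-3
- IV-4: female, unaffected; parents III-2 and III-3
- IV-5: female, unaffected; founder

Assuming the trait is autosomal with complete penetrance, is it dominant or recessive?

recessive

II-4 and II-3 are both unaffected yet have an affected child III-1. Under dominance, an affected child requires at least one affected parent, so the trait cannot be dominant.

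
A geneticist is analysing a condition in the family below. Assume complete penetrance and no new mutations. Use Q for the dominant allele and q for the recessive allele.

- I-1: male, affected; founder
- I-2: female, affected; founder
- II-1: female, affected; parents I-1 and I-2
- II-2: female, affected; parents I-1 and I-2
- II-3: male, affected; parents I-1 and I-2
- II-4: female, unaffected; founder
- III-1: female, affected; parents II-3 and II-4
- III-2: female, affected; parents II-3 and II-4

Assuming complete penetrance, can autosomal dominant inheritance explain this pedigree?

Yes

A consistent assignment under autosomal dominant exists: I-1 QQ, I-2 QQ, II-1 QQ, II-2 QQ, II-3 QQ, II-4 qq, III-1 Qq, III-2 Qq.
In this assignment every recorded phenotype matches its genotype and every non-founder's genotype is obtainable from its parents' genotypes, so the pedigree is consistent.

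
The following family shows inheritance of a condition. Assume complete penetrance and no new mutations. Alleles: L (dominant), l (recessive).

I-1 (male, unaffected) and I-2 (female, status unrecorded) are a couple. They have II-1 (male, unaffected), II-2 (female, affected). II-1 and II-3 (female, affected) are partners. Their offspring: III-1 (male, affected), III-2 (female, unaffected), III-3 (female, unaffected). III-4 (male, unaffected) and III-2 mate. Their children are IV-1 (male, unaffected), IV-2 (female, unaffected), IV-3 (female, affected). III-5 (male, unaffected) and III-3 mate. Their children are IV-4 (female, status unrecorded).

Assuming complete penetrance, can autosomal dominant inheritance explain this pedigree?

No

Under autosomal dominant, IV-3 (affected, female) cannot arise from III-4 (unaffected) × III-2 (unaffected).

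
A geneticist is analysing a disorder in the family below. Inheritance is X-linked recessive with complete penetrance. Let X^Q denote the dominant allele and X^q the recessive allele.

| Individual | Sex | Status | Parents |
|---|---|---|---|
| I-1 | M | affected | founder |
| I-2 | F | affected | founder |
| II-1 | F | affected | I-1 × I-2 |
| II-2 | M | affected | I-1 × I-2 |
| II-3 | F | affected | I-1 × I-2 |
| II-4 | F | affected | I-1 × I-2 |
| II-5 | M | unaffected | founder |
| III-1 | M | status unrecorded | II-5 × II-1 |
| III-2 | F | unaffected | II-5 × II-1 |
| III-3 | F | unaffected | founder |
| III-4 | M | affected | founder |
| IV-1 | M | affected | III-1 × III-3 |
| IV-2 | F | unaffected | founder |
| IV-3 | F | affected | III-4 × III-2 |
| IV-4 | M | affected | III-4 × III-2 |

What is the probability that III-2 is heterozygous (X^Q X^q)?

III-2 is unaffected so carries Q and received q from II-1 (X^q X^q), so III-2 is X^Q X^q, giving P(X^Q X^q) = 1.

1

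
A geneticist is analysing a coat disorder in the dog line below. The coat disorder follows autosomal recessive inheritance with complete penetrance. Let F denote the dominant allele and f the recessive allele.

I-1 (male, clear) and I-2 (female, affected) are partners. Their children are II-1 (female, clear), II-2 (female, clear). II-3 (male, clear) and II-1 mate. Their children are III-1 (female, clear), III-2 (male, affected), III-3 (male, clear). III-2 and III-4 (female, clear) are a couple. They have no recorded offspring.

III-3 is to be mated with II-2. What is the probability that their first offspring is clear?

5/6

II-3 is clear so carries F and passed f to III-2 (ff), so II-3 is Ff.
II-1 is clear so carries F and received f from I-2 (ff), so II-1 is Ff.
III-3 is a clear offspring of II-3 (Ff) × II-1 (Ff), whose cross gives 1/4 FF : 1/2 Ff : 1/4 ff; conditioning on being clear, III-3 is FF with probability 1/3, Ff with probability 2/3.
II-2 is clear so carries F and received f from I-2 (ff), so II-2 is Ff.
Summing over parental genotype combinations, P(offspring is clear) = 1/3·1 + 2/3·3/4 = 5/6.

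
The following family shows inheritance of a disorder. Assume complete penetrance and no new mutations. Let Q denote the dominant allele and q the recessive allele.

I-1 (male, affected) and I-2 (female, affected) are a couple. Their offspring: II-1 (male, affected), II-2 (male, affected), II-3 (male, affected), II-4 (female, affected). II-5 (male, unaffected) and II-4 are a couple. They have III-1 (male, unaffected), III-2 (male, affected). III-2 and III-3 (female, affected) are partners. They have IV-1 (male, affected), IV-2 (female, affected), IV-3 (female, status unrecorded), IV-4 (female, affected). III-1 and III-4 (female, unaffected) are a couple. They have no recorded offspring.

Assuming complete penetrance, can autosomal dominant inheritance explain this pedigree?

Yes

A consistent assignment under autosomal dominant exists: I-1 QQ, I-2 Qq, II-1 QQ, II-2 QQ, II-3 QQ, II-4 Qq, II-5 qq, III-1 qq, III-2 Qq, III-3 QQ, III-4 qq, IV-1 QQ, IV-2 QQ, IV-3 QQ, IV-4 QQ.
In this assignment every recorded phenotype matches its genotype and every non-founder's genotype is obtainable from its parents' genotypes, so the pedigree is consistent.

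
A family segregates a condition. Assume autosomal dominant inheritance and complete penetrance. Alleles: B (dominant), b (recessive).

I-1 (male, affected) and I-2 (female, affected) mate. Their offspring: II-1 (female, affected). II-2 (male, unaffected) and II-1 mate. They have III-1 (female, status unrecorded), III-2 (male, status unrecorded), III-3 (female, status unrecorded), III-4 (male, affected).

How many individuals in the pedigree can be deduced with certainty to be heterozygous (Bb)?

Obligate heterozygotes: III-4 is affected so carries B and received b from II-2 (bb), so III-4 is Bb.
Every other individual is either homozygous by phenotype or has at least one consistent homozygous assignment, so the count is 1.

1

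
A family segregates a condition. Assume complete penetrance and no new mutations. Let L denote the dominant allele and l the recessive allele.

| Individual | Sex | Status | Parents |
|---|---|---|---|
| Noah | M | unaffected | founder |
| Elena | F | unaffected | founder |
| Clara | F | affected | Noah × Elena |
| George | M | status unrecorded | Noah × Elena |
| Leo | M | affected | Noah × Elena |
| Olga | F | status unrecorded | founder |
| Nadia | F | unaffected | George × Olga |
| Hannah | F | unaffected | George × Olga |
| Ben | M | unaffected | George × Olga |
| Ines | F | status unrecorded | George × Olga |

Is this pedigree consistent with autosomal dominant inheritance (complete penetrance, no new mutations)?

No

Under autosomal dominant, Clara (affected, female) cannot arise from Noah (unaffected) × Elena (unaffected).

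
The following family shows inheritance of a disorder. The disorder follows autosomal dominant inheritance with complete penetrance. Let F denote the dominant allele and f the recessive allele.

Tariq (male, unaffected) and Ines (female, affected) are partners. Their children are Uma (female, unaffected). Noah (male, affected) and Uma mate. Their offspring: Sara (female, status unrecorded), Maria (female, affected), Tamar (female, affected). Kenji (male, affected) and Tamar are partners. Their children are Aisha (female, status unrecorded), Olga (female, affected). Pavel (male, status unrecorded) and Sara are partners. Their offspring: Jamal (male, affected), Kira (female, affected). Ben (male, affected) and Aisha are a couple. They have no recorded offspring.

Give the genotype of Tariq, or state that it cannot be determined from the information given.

Tariq is unaffected, so Tariq is ff.

ff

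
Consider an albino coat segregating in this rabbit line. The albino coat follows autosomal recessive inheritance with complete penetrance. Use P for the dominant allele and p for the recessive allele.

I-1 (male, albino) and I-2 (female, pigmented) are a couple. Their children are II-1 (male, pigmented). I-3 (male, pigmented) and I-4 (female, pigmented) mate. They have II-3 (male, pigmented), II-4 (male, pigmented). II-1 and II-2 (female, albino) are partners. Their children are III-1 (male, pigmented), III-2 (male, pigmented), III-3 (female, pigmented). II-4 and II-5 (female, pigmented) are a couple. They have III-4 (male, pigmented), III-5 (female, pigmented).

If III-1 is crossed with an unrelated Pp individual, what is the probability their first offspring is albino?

III-1 is pigmented so carries P and received p from II-2 (pp), so III-1 is Pp.
The cross gives 1/4 PP : 1/2 Pp : 1/4 pp, so P(offspring is albino) = 1/4.

1/4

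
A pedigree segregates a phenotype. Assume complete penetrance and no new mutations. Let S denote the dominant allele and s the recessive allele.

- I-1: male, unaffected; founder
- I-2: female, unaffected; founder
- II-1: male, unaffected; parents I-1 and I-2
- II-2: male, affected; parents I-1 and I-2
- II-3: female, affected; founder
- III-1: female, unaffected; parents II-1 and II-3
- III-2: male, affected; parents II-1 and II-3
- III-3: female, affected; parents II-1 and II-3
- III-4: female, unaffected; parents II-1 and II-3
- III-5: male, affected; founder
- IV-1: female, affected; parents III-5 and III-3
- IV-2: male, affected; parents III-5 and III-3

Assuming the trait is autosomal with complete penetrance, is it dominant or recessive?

I-1 and I-2 are both unaffected yet have an affected child II-2. Under dominance, an affected child requires at least one affected parent, so the trait cannot be dominant.

recessive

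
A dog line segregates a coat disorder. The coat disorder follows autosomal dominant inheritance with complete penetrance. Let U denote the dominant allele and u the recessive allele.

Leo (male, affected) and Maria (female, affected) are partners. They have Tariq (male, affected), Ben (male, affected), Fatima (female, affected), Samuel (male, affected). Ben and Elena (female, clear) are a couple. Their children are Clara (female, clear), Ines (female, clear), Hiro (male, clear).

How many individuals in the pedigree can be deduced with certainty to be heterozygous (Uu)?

Obligate heterozygotes: Ben is affected so carries U and passed u to Clara (uu), so Ben is Uu.
Every other individual is either homozygous by phenotype or has at least one consistent homozygous assignment, so the count is 1.

1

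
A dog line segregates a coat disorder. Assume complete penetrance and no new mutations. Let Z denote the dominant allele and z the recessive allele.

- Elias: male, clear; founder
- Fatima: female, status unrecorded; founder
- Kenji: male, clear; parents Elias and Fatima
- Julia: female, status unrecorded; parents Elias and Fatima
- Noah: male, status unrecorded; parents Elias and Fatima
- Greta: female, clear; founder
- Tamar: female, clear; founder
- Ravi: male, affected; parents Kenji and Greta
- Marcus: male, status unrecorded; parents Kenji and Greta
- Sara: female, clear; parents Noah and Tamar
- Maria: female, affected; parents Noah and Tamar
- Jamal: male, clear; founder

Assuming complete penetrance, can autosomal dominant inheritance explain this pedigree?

No

Under autosomal dominant, Ravi (affected, male) cannot arise from Kenji (clear) × Greta (clear).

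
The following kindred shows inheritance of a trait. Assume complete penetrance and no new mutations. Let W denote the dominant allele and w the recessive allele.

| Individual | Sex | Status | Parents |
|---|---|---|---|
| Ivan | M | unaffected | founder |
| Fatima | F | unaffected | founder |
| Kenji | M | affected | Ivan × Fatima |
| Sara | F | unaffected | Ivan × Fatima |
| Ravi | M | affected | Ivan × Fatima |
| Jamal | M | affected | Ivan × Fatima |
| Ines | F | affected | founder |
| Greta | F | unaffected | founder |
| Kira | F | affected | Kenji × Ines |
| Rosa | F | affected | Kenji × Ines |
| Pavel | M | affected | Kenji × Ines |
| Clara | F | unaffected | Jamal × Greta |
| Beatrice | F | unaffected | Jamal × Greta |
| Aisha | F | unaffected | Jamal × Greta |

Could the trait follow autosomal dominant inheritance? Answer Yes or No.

Under autosomal dominant, Kenji (affected, male) cannot arise from Ivan (unaffected) × Fatima (unaffected).

No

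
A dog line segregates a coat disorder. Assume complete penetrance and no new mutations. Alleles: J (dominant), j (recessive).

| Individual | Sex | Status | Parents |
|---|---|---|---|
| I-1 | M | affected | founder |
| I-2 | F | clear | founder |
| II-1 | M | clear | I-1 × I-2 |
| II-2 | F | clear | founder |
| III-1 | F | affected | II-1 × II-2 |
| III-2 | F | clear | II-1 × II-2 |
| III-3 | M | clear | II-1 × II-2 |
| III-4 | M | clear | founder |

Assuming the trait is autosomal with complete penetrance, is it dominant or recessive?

recessive

II-1 and II-2 are both clear yet have an affected child III-1. Under dominance, an affected child requires at least one affected parent, so the trait cannot be dominant.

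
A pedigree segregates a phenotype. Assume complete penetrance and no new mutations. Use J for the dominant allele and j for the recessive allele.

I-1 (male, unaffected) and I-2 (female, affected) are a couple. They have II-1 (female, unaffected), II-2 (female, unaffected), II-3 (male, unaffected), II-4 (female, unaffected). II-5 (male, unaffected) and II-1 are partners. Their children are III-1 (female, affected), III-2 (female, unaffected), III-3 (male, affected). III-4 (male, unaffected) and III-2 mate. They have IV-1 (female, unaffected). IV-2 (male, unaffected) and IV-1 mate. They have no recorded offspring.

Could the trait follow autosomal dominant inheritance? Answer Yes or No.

Under autosomal dominant, III-1 (affected, female) cannot arise from II-5 (unaffected) × II-1 (unaffected).

No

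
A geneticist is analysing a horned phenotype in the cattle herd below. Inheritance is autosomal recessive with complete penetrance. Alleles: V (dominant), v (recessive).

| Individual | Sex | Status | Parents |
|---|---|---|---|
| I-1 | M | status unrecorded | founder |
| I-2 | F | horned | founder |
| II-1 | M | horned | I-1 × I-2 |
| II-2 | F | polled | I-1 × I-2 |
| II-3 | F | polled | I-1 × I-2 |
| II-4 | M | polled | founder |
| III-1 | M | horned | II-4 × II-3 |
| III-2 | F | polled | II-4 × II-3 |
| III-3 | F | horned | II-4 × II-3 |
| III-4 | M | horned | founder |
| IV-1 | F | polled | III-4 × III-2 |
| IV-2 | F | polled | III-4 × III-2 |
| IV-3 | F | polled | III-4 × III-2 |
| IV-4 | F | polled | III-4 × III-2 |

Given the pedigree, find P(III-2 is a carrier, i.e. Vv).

II-4 is polled so carries V and passed v to III-1 (vv), so II-4 is Vv.
II-3 is polled so carries V and received v from I-2 (vv), so II-3 is Vv.
Their cross gives offspring ratios 1/4 VV : 1/2 Vv : 1/4 vv. Conditioning on III-2 being polled, P(Vv) = 1/2 / 3/4 = 2/3 before taking III-2's own offspring into account.
III-4 is horned, so III-4 is vv.
Now use III-2's offspring. Probability of each recorded status — polled daughter IV-1: 1/2 if III-2 is Vv, 1 if VV; polled daughter IV-2: 1/2 if III-2 is Vv, 1 if VV; polled daughter IV-3: 1/2 if III-2 is Vv, 1 if VV; polled daughter IV-4: 1/2 if III-2 is Vv, 1 if VV.
Bayes: P(Vv) = 2/3·1/16 / (2/3·1/16 + 1/3·1) = 1/9.

1/9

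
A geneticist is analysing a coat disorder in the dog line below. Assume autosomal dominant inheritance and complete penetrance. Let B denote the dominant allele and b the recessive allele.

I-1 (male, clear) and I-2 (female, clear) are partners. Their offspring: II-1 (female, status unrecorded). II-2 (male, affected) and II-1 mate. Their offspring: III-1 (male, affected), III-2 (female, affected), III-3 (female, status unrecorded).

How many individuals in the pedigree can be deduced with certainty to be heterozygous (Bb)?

Obligate heterozygotes: III-1 is affected so carries B and received b from II-1 (bb), so III-1 is Bb; III-2 is affected so carries B and received b from II-1 (bb), so III-2 is Bb.
Every other individual is either homozygous by phenotype or has at least one consistent homozygous assignment, so the count is 2.

2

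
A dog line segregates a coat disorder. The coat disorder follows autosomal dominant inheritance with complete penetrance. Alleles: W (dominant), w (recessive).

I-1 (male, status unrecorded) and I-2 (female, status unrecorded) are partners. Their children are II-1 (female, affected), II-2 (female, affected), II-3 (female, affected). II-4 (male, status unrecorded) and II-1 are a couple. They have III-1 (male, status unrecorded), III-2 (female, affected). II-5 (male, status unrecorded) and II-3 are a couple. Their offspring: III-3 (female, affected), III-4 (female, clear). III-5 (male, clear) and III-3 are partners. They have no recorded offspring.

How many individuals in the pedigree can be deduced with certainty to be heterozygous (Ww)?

Obligate heterozygotes: II-3 is affected so carries W and passed w to III-4 (ww), so II-3 is Ww.
Every other individual is either homozygous by phenotype or has at least one consistent homozygous assignment, so the count is 1.

1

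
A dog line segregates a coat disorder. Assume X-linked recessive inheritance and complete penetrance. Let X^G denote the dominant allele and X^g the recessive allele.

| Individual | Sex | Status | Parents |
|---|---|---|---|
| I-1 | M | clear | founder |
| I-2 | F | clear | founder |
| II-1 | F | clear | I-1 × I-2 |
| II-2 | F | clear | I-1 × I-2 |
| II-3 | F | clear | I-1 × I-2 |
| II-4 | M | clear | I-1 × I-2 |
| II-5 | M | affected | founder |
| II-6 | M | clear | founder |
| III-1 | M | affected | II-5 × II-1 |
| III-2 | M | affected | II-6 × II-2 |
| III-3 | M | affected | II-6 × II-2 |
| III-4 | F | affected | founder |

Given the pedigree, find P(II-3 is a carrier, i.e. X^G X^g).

1/2

I-1 is clear, so I-1 is X^G Y.
I-2 is clear so carries G and passed g to II-1 (X^G X^g, whose G came from I-1), so I-2 is X^G X^g.
Their cross gives offspring ratios 1/2 X^G X^G : 1/2 X^G X^g. Conditioning on II-3 being clear, P(X^G X^g) = 1/2 / 1 = 1/2.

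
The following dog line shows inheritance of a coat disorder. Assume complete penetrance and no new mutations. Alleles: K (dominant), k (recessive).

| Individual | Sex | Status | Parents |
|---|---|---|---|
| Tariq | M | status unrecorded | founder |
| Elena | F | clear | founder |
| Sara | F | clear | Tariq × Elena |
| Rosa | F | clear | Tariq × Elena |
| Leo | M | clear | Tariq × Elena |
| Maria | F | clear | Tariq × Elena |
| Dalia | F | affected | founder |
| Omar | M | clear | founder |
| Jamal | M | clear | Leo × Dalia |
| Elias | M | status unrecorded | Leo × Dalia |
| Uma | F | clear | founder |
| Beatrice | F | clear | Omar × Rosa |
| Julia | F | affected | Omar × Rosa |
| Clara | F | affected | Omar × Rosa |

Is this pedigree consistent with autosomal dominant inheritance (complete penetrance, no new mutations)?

No

Under autosomal dominant, Julia (affected, female) cannot arise from Omar (clear) × Rosa (clear).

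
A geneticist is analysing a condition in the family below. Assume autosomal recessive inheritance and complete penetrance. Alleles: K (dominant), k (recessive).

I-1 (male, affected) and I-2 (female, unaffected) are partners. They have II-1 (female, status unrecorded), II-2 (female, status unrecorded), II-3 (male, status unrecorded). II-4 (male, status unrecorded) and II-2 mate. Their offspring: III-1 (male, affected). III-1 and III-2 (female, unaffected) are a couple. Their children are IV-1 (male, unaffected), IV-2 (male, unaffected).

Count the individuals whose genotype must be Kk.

Obligate heterozygotes: IV-1 is unaffected so carries K and received k from III-1 (kk), so IV-1 is Kk; IV-2 is unaffected so carries K and received k from III-1 (kk), so IV-2 is Kk.
Every other individual is either homozygous by phenotype or has at least one consistent homozygous assignment, so the count is 2.

2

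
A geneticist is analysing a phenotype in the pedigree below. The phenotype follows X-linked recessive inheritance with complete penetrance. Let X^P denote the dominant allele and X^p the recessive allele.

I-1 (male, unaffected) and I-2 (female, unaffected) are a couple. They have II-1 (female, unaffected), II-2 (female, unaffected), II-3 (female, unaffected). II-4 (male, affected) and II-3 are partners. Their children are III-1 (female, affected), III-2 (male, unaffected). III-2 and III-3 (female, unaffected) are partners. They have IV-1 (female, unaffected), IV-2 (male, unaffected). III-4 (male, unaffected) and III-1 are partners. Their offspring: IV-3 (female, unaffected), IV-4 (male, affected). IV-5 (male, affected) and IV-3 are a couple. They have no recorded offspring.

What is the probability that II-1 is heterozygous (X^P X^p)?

I-1 is unaffected, so I-1 is X^P Y.
I-2 is unaffected so carries P and passed p to II-3 (X^P X^p, whose P came from I-1), so I-2 is X^P X^p.
Their cross gives offspring ratios 1/2 X^P X^P : 1/2 X^P X^p. Conditioning on II-1 being unaffected, P(X^P X^p) = 1/2 / 1 = 1/2.

1/2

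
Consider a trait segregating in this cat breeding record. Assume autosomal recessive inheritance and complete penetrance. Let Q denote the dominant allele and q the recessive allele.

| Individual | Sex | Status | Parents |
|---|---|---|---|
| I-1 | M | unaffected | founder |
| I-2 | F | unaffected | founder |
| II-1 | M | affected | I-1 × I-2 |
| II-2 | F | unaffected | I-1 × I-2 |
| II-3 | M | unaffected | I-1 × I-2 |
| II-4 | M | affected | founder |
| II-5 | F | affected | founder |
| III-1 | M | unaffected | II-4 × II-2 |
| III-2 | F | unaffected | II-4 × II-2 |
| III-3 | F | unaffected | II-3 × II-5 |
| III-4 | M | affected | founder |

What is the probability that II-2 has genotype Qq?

1/3

I-1 is unaffected so carries Q and passed q to II-1 (qq), so I-1 is Qq.
I-2 is unaffected so carries Q and passed q to II-1 (qq), so I-2 is Qq.
Their cross gives offspring ratios 1/4 QQ : 1/2 Qq : 1/4 qq. Conditioning on II-2 being unaffected, P(Qq) = 1/2 / 3/4 = 2/3 before taking II-2's own offspring into account.
II-4 is affected, so II-4 is qq.
Now use II-2's offspring. Probability of each recorded status — unaffected son III-1: 1/2 if II-2 is Qq, 1 if QQ; unaffected daughter III-2: 1/2 if II-2 is Qq, 1 if QQ.
Bayes: P(Qq) = 2/3·1/4 / (2/3·1/4 + 1/3·1) = 1/3.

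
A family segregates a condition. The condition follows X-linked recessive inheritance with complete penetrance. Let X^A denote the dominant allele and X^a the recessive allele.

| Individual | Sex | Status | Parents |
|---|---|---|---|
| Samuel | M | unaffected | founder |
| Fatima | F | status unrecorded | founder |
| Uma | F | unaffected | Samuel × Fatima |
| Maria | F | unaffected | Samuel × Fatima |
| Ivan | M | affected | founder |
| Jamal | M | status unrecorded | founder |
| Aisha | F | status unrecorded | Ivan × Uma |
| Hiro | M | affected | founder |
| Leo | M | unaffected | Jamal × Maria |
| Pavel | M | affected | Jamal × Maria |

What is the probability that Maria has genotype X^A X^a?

1

Maria is unaffected so carries A and passed a to Pavel (X^a Y), so Maria is X^A X^a, giving P(X^A X^a) = 1.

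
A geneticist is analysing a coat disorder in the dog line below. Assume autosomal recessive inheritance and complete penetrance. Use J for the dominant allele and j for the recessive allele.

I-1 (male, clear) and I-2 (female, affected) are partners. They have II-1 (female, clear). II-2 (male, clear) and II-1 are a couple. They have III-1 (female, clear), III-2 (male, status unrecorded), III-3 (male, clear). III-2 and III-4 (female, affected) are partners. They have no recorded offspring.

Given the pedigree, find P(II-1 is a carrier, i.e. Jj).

1

II-1 is clear so carries J and received j from I-2 (jj), so II-1 is Jj, giving P(Jj) = 1.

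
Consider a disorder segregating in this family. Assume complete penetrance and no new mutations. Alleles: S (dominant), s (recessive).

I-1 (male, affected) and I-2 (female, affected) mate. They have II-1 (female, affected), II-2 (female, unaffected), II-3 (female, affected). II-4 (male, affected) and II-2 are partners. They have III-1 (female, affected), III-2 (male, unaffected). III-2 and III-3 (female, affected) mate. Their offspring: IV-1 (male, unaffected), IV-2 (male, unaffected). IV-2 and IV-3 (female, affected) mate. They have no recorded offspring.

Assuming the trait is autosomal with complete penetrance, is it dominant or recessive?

dominant

I-1 and I-2 are both affected yet have an unaffected child II-2. Under a recessive model two affected parents are homozygous and every child would be affected, so the trait cannot be recessive.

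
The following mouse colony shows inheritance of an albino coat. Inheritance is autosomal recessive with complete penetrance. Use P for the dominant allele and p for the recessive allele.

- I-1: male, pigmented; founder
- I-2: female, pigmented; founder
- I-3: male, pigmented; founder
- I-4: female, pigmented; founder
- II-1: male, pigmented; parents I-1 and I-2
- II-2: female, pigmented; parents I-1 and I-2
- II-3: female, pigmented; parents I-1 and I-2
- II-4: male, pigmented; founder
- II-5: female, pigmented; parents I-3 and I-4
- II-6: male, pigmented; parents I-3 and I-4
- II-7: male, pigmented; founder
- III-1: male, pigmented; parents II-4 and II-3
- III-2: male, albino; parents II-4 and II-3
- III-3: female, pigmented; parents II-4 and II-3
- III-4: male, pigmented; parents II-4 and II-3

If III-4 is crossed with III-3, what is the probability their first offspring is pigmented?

8/9

II-4 is pigmented so carries P and passed p to III-2 (pp), so II-4 is Pp.
II-3 is pigmented so carries P and passed p to III-2 (pp), so II-3 is Pp.
III-4 is a pigmented offspring of II-4 (Pp) × II-3 (Pp), whose cross gives 1/4 PP : 1/2 Pp : 1/4 pp; conditioning on being pigmented, III-4 is PP with probability 1/3, Pp with probability 2/3.
III-3 is a pigmented offspring of II-4 (Pp) × II-3 (Pp), whose cross gives 1/4 PP : 1/2 Pp : 1/4 pp; conditioning on being pigmented, III-3 is PP with probability 1/3, Pp with probability 2/3.
Summing over parental genotype combinations, P(offspring is pigmented) = 1/9·1 + 2/9·1 + 2/9·1 + 4/9·3/4 = 8/9.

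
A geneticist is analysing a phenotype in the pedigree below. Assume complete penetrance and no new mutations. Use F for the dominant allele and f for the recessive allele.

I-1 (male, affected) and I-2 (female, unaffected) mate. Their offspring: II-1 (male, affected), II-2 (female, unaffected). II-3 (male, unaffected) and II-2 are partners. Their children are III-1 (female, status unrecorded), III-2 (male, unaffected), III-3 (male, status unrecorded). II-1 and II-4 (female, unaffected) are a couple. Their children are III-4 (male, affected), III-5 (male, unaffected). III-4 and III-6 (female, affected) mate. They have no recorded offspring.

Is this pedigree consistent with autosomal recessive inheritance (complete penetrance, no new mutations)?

Yes

A consistent assignment under autosomal recessive exists: I-1 ff, I-2 Ff, II-1 ff, II-2 Ff, II-3 FF, II-4 Ff, III-1 FF, III-2 FF, III-3 FF, III-4 ff, III-5 Ff, III-6 ff.
In this assignment every recorded phenotype matches its genotype and every non-founder's genotype is obtainable from its parents' genotypes, so the pedigree is consistent.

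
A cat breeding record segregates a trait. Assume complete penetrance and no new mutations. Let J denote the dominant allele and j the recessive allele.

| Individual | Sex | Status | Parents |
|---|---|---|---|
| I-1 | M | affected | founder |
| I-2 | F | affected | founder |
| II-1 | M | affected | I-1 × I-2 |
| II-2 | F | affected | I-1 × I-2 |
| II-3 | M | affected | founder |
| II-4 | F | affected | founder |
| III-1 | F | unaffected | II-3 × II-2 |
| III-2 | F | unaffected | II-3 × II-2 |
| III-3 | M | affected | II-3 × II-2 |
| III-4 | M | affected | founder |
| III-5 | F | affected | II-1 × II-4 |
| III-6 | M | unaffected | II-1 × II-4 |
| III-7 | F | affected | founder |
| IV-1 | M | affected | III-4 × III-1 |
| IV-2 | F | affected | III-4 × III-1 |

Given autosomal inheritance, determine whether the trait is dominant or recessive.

dominant

II-3 and II-2 are both affected yet have an unaffected child III-1. Under a recessive model two affected parents are homozygous and every child would be affected, so the trait cannot be recessive.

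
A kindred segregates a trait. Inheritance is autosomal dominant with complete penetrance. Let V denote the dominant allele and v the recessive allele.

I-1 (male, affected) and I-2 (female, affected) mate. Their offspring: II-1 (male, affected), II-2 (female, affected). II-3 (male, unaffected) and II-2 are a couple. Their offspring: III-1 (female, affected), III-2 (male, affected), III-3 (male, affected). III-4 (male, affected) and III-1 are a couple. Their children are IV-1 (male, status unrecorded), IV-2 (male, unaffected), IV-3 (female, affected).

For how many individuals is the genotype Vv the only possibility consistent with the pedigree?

Obligate heterozygotes: III-1 is affected so carries V and received v from II-3 (vv), so III-1 is Vv; III-2 is affected so carries V and received v from II-3 (vv), so III-2 is Vv; III-3 is affected so carries V and received v from II-3 (vv), so III-3 is Vv; III-4 is affected so carries V and passed v to IV-2 (vv), so III-4 is Vv.
Every other individual is either homozygous by phenotype or has at least one consistent homozygous assignment, so the count is 4.

4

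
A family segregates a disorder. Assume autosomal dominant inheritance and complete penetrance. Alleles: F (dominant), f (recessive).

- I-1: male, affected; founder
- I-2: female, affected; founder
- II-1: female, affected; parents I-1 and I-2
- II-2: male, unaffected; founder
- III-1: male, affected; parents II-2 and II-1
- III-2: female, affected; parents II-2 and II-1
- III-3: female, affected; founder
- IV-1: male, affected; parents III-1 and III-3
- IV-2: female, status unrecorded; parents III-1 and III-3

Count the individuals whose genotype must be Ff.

2

Obligate heterozygotes: III-1 is affected so carries F and received f from II-2 (ff), so III-1 is Ff; III-2 is affected so carries F and received f from II-2 (ff), so III-2 is Ff.
Every other individual is either homozygous by phenotype or has at least one consistent homozygous assignment, so the count is 2.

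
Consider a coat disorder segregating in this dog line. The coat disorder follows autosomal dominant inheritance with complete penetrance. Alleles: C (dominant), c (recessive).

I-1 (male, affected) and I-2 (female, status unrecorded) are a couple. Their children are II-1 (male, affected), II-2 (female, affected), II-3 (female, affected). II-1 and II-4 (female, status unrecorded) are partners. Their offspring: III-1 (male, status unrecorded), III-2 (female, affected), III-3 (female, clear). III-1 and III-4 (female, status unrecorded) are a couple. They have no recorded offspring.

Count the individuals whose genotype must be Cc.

Obligate heterozygotes: II-1 is affected so carries C and passed c to III-3 (cc), so II-1 is Cc.
Every other individual is either homozygous by phenotype or has at least one consistent homozygous assignment, so the count is 1.

1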